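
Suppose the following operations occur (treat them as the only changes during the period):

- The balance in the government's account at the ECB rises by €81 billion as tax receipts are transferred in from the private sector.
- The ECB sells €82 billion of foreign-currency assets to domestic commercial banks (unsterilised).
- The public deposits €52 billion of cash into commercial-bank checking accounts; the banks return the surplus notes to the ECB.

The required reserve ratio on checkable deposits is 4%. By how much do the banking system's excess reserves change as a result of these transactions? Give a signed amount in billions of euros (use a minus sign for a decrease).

Government account inflow €81 billion: reserves −€81B, deposits −€81B.
FX sale €82 billion: reserves −€82B, deposits 0.
Currency deposit €52 billion: reserves +€52B, deposits +€52B.
Totals: Δreserves = −€111B, Δdeposits = −€29B.
Δrequired reserves = 4% × −€29B = −€1.16B.
Δexcess reserves = Δreserves − Δrequired = −€111B − (−€1.16B) = -€109.84 billion.

-€109.84 billion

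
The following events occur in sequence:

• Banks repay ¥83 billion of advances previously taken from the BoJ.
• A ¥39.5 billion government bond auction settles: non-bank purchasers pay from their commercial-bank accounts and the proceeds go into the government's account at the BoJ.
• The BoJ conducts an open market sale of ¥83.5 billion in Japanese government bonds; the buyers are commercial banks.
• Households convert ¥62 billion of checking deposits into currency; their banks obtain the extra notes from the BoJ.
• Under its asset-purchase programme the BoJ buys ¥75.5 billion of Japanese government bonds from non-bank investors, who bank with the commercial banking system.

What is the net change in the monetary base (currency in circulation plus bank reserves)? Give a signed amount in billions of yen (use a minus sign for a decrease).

BoJ balance sheet:
  Assets:      Securities −¥8B, Loans to banks −¥83B
  Liabilities: Bank reserves −¥192.5B, Currency in circulation +¥62B, Government deposits +¥39.5B
Commercial banking system:
  Assets:      Reserves at CB −¥192.5B, Securities +¥83.5B
  Liabilities: Checkable deposits −¥26B, Borrowings from CB −¥83B
Monetary base = currency + reserves: +¥62B + (−¥192.5B) = -¥130.5 billion.

-¥130.5 billion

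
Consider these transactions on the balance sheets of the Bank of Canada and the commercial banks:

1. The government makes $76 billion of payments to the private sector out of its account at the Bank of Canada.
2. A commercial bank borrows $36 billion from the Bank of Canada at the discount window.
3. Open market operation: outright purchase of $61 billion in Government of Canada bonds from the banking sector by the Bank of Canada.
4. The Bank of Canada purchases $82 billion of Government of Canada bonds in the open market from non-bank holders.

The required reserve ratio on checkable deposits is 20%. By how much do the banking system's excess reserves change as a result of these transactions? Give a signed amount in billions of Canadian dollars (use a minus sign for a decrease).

+$223.4 billion

Government spending $76 billion: reserves +$76B, deposits +$76B.
Discount-window loan $36 billion: reserves +$36B, deposits 0.
OMO purchase (from banks) $61 billion: reserves +$61B, deposits 0.
Asset purchase (from non-banks) $82 billion: reserves +$82B, deposits +$82B.
Totals: Δreserves = +$255B, Δdeposits = +$158B.
Δrequired reserves = 20% × +$158B = +$31.6B.
Δexcess reserves = Δreserves − Δrequired = +$255B − (+$31.6B) = +$223.4 billion.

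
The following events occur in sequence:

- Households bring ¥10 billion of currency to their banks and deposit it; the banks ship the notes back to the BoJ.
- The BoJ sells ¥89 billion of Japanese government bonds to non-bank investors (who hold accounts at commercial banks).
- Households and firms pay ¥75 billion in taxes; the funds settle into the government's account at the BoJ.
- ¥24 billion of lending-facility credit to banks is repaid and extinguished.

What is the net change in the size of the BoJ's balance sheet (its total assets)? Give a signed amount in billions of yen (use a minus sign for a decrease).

Currency deposit ¥10 billion: only the composition of liabilities changes → 0.
Asset sale (to non-banks) ¥89 billion: a BoJ asset is shed → −¥89B.
Government account inflow ¥75 billion: only the composition of liabilities changes → 0.
Discount-window repayment ¥24 billion: a BoJ asset is shed → −¥24B.
Net: 0 − 89 + 0 − 24 = -¥113 billion.

-¥113 billion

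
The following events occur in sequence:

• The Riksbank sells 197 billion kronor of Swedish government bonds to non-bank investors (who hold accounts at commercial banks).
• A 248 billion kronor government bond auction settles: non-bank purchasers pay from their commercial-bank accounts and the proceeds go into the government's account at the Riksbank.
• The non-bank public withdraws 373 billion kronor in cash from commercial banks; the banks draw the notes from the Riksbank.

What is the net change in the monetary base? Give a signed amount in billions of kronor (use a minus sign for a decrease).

-445 billion

Asset sale (to non-banks) 197 billion kronor: Riksbank balance sheet contracts → −197B.
Government account inflow 248 billion kronor: reserves shift to a non-base liability → −248B.
Currency withdrawal 373 billion kronor: just a shift between currency and reserves — both are base money → 0.
Net: −197 − 248 + 0 = -445 billion.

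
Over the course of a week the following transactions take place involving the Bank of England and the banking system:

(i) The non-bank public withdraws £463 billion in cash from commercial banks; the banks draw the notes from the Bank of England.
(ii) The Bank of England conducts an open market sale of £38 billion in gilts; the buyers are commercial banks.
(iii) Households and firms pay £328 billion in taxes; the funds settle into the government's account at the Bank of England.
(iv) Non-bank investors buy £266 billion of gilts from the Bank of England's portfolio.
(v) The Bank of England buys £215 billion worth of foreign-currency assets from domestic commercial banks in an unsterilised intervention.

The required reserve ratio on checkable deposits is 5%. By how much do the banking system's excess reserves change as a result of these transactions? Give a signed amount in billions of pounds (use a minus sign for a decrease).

Currency withdrawal £463 billion: reserves −£463B, deposits −£463B.
OMO sale (to banks) £38 billion: reserves −£38B, deposits 0.
Government account inflow £328 billion: reserves −£328B, deposits −£328B.
Asset sale (to non-banks) £266 billion: reserves −£266B, deposits −£266B.
FX purchase £215 billion: reserves +£215B, deposits 0.
Totals: Δreserves = −£880B, Δdeposits = −£1057B.
Δrequired reserves = 5% × −£1057B = −£52.85B.
Δexcess reserves = Δreserves − Δrequired = −£880B − (−£52.85B) = -£827.15 billion.

-£827.15 billion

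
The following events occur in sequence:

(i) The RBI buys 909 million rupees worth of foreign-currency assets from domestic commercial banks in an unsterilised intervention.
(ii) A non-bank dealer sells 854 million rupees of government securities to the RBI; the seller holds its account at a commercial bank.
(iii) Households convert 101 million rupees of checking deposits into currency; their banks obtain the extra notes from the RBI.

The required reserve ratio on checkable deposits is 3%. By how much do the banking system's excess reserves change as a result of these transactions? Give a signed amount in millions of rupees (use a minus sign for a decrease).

+1639.41 million

FX purchase 909 million rupees: reserves +909M, deposits 0.
Asset purchase (from non-banks) 854 million rupees: reserves +854M, deposits +854M.
Currency withdrawal 101 million rupees: reserves −101M, deposits −101M.
Totals: Δreserves = +1662M, Δdeposits = +753M.
Δrequired reserves = 3% × +753M = +22.59M.
Δexcess reserves = Δreserves − Δrequired = +1662M − (+22.59M) = +1639.41 million.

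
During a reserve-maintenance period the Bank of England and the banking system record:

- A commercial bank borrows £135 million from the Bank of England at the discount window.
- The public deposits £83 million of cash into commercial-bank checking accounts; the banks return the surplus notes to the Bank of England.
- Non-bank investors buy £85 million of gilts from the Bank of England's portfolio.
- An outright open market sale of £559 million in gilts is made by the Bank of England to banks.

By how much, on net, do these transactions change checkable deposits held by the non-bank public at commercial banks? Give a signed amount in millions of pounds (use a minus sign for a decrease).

-£2 million

Bank of England balance sheet:
  Assets:      Securities −£644M, Loans to banks +£135M
  Liabilities: Bank reserves −£426M, Currency in circulation −£83M
Commercial banking system:
  Assets:      Reserves at CB −£426M, Securities +£559M
  Liabilities: Checkable deposits −£2M, Borrowings from CB +£135M
So the change in checkable deposits held by the non-bank public at commercial banks is -£2 million.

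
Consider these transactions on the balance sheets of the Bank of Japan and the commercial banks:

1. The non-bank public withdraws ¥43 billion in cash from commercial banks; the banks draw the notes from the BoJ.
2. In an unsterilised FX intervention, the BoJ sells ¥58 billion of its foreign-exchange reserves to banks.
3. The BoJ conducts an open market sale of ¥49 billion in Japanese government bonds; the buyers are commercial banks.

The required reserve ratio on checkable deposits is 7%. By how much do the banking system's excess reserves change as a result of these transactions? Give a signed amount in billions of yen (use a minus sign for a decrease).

Currency withdrawal ¥43 billion: reserves −¥43B, deposits −¥43B.
FX sale ¥58 billion: reserves −¥58B, deposits 0.
OMO sale (to banks) ¥49 billion: reserves −¥49B, deposits 0.
Totals: Δreserves = −¥150B, Δdeposits = −¥43B.
Δrequired reserves = 7% × −¥43B = −¥3.01B.
Δexcess reserves = Δreserves − Δrequired = −¥150B − (−¥3.01B) = -¥146.99 billion.

-¥146.99 billion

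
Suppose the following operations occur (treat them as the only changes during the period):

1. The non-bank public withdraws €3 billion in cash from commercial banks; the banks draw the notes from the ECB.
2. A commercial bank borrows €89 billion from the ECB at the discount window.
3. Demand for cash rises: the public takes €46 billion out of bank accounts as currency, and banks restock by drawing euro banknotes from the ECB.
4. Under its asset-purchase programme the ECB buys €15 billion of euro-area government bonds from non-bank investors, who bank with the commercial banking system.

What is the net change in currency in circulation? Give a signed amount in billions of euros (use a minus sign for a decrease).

Currency withdrawal €3 billion: notes leave the central bank → +€3B.
Discount-window loan €89 billion: no currency enters or leaves circulation → 0.
Currency withdrawal €46 billion: notes leave the central bank → +€46B.
Asset purchase (from non-banks) €15 billion: no currency enters or leaves circulation → 0.
Net: 3 + 0 + 46 + 0 = +€49 billion.

+€49 billion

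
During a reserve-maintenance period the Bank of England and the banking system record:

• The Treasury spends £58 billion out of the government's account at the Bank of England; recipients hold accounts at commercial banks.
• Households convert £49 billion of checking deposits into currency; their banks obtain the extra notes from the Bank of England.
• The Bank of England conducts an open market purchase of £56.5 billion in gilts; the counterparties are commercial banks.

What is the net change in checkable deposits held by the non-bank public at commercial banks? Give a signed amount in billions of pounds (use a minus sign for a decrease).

+£9 billion

Government spending £58 billion: non-bank counterparties' bank balances rise → +£58B.
Currency withdrawal £49 billion: non-bank counterparties' bank balances fall → −£49B.
OMO purchase (from banks) £56.5 billion: the counterparty is a bank, so public deposits are unchanged → 0.
Net: 58 − 49 + 0 = +£9 billion.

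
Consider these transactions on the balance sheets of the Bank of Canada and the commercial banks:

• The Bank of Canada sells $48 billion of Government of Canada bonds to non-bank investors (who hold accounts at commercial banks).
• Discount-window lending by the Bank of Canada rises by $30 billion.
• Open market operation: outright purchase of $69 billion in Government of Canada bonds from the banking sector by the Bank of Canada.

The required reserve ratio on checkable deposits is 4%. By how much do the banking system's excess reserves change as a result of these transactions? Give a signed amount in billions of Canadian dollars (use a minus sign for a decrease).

Asset sale (to non-banks) $48 billion: reserves −$48B, deposits −$48B.
Discount-window loan $30 billion: reserves +$30B, deposits 0.
OMO purchase (from banks) $69 billion: reserves +$69B, deposits 0.
Totals: Δreserves = +$51B, Δdeposits = −$48B.
Δrequired reserves = 4% × −$48B = −$1.92B.
Δexcess reserves = Δreserves − Δrequired = +$51B − (−$1.92B) = +$52.92 billion.

+$52.92 billion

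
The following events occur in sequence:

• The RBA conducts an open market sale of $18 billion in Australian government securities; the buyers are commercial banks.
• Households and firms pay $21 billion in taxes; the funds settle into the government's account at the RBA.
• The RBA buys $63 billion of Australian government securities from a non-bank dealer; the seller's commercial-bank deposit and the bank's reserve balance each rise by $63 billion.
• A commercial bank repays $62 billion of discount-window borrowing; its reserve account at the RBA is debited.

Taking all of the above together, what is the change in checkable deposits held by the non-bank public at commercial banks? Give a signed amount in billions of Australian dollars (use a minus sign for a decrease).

RBA balance sheet:
  Assets:      Securities +$45B, Loans to banks −$62B
  Liabilities: Bank reserves −$38B, Government deposits +$21B
Commercial banking system:
  Assets:      Reserves at CB −$38B, Securities +$18B
  Liabilities: Checkable deposits +$42B, Borrowings from CB −$62B
So the change in checkable deposits held by the non-bank public at commercial banks is +$42 billion.

+$42 billion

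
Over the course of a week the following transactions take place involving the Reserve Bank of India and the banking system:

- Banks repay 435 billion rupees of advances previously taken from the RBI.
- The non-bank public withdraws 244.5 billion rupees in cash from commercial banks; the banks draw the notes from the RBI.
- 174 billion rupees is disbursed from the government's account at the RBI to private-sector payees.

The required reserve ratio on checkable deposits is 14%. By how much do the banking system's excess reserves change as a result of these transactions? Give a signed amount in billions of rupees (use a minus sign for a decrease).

Discount-window repayment 435 billion rupees: reserves −435B, deposits 0.
Currency withdrawal 244.5 billion rupees: reserves −244.5B, deposits −244.5B.
Government spending 174 billion rupees: reserves +174B, deposits +174B.
Totals: Δreserves = −505.5B, Δdeposits = −70.5B.
Δrequired reserves = 14% × −70.5B = −9.87B.
Δexcess reserves = Δreserves − Δrequired = −505.5B − (−9.87B) = -495.63 billion.

-495.63 billion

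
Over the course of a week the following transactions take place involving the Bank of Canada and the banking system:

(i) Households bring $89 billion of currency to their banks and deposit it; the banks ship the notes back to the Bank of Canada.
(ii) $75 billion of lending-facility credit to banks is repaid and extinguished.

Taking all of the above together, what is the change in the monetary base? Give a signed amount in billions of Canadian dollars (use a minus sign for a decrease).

-$75 billion

Bank of Canada balance sheet:
  Assets:      Loans to banks −$75B
  Liabilities: Bank reserves +$14B, Currency in circulation −$89B
Commercial banking system:
  Assets:      Reserves at CB +$14B
  Liabilities: Checkable deposits +$89B, Borrowings from CB −$75B
Monetary base = currency + reserves: −$89B + (+$14B) = -$75 billion.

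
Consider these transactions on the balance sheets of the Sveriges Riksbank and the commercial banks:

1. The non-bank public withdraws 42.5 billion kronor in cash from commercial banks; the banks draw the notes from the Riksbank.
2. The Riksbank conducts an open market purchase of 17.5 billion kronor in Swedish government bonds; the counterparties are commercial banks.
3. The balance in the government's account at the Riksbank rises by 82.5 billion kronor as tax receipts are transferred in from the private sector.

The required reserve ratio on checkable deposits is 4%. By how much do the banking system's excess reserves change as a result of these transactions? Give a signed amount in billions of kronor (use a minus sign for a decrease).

Currency withdrawal 42.5 billion kronor: reserves −42.5B, deposits −42.5B.
OMO purchase (from banks) 17.5 billion kronor: reserves +17.5B, deposits 0.
Government account inflow 82.5 billion kronor: reserves −82.5B, deposits −82.5B.
Totals: Δreserves = −107.5B, Δdeposits = −125B.
Δrequired reserves = 4% × −125B = −5B.
Δexcess reserves = Δreserves − Δrequired = −107.5B − (−5B) = -102.5 billion.

-102.5 billion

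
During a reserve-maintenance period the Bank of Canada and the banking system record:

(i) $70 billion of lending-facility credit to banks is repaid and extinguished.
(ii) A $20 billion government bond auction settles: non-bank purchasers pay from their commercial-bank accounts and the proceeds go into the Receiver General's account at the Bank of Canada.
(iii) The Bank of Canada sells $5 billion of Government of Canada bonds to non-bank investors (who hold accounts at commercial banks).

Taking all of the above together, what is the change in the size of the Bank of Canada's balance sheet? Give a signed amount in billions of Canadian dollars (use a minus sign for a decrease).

Bank of Canada balance sheet:
  Assets:      Securities −$5B, Loans to banks −$70B
  Liabilities: Bank reserves −$95B, Government deposits +$20B
Commercial banking system:
  Assets:      Reserves at CB −$95B
  Liabilities: Checkable deposits −$25B, Borrowings from CB −$70B
Change in total Bank of Canada assets = -$75 billion.

-$75 billion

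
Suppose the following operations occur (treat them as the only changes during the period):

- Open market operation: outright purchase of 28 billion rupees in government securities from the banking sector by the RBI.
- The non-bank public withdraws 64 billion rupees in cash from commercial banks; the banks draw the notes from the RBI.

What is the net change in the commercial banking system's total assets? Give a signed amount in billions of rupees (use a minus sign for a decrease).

RBI balance sheet:
  Assets:      Securities +28B
  Liabilities: Bank reserves −36B, Currency in circulation +64B
Commercial banking system:
  Assets:      Reserves at CB −36B, Securities −28B
  Liabilities: Checkable deposits −64B
Change in total bank assets = -64 billion.

-64 billion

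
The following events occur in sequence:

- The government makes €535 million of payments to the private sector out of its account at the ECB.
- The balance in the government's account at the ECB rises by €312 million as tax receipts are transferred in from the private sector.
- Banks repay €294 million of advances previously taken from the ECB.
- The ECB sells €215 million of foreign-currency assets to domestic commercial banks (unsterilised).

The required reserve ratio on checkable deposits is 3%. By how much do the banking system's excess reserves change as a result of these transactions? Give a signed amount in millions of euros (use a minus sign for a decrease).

Government spending €535 million: reserves +€535M, deposits +€535M.
Government account inflow €312 million: reserves −€312M, deposits −€312M.
Discount-window repayment €294 million: reserves −€294M, deposits 0.
FX sale €215 million: reserves −€215M, deposits 0.
Totals: Δreserves = −€286M, Δdeposits = +€223M.
Δrequired reserves = 3% × +€223M = +€6.69M.
Δexcess reserves = Δreserves − Δrequired = −€286M − (+€6.69M) = -€292.69 million.

-€292.69 million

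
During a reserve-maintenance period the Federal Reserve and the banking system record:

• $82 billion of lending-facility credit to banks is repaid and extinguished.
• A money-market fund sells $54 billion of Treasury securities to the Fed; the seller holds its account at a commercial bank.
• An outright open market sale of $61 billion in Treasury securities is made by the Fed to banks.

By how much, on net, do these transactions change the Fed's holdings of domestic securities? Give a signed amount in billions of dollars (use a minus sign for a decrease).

-$7 billion

Discount-window repayment $82 billion: the Fed's securities portfolio is untouched → 0.
Asset purchase (from non-banks) $54 billion: securities added to the Fed's portfolio → +$54B.
OMO sale (to banks) $61 billion: securities removed from the Fed's portfolio → −$61B.
Net: 0 + 54 − 61 = -$7 billion.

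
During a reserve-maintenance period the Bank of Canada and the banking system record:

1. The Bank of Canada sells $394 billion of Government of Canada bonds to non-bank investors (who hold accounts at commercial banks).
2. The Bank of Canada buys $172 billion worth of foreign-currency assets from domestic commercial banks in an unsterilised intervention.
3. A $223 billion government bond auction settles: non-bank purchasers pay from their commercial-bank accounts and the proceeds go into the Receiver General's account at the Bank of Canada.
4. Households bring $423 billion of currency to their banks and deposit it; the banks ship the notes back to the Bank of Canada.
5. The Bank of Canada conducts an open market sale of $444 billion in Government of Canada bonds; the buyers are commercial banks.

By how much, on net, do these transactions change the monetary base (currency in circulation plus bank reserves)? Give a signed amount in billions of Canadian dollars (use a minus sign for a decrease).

-$889 billion

Asset sale (to non-banks) $394 billion: Bank of Canada balance sheet contracts → −$394B.
FX purchase $172 billion: Bank of Canada balance sheet expands → +$172B.
Government account inflow $223 billion: reserves shift to a non-base liability → −$223B.
Currency deposit $423 billion: just a shift between currency and reserves — both are base money → 0.
OMO sale (to banks) $444 billion: Bank of Canada balance sheet contracts → −$444B.
Net: −394 + 172 − 223 + 0 − 444 = -$889 billion.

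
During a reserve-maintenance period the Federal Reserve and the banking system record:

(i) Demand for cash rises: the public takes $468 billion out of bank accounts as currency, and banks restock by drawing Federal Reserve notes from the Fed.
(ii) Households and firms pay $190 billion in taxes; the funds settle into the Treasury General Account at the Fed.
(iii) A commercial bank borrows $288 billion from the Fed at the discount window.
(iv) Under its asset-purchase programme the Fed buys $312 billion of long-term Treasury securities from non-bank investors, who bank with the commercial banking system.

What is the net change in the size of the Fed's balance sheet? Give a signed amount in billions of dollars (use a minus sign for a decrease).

Currency withdrawal $468 billion: only the composition of liabilities changes → 0.
Government account inflow $190 billion: only the composition of liabilities changes → 0.
Discount-window loan $288 billion: a Fed asset is acquired → +$288B.
Asset purchase (from non-banks) $312 billion: a Fed asset is acquired → +$312B.
Net: 0 + 0 + 288 + 312 = +$600 billion.

+$600 billion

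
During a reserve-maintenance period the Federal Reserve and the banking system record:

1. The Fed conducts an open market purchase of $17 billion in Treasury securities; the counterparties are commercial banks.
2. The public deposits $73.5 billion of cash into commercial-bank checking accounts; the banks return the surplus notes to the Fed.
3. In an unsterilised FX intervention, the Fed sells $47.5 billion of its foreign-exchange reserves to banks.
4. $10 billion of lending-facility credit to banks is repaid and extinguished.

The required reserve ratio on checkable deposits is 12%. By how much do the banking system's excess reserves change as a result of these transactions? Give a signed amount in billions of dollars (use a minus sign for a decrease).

+$24.18 billion

OMO purchase (from banks) $17 billion: reserves +$17B, deposits 0.
Currency deposit $73.5 billion: reserves +$73.5B, deposits +$73.5B.
FX sale $47.5 billion: reserves −$47.5B, deposits 0.
Discount-window repayment $10 billion: reserves −$10B, deposits 0.
Totals: Δreserves = +$33B, Δdeposits = +$73.5B.
Δrequired reserves = 12% × +$73.5B = +$8.82B.
Δexcess reserves = Δreserves − Δrequired = +$33B − (+$8.82B) = +$24.18 billion.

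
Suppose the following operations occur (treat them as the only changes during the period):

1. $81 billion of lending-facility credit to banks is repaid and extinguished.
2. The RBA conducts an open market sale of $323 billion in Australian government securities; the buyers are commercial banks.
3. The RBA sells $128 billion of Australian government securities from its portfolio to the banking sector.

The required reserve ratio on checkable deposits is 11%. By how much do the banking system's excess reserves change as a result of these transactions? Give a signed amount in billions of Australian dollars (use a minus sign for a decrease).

-$532 billion

Discount-window repayment $81 billion: reserves −$81B, deposits 0.
OMO sale (to banks) $323 billion: reserves −$323B, deposits 0.
OMO sale (to banks) $128 billion: reserves −$128B, deposits 0.
Totals: Δreserves = −$532B, Δdeposits = 0.
Δrequired reserves = 11% × 0 = 0.
Δexcess reserves = Δreserves − Δrequired = −$532B − (0) = -$532 billion.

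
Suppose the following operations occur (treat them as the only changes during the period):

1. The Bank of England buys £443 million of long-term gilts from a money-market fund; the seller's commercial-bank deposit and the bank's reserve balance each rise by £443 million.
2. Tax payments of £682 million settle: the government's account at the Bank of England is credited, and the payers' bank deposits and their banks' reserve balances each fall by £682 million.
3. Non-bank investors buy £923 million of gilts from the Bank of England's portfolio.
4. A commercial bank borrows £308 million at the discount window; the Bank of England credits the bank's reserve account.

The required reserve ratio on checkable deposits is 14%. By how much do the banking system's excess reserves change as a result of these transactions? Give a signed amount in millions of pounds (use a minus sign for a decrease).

-£691.32 million

Asset purchase (from non-banks) £443 million: reserves +£443M, deposits +£443M.
Government account inflow £682 million: reserves −£682M, deposits −£682M.
Asset sale (to non-banks) £923 million: reserves −£923M, deposits −£923M.
Discount-window loan £308 million: reserves +£308M, deposits 0.
Totals: Δreserves = −£854M, Δdeposits = −£1162M.
Δrequired reserves = 14% × −£1162M = −£162.68M.
Δexcess reserves = Δreserves − Δrequired = −£854M − (−£162.68M) = -£691.32 million.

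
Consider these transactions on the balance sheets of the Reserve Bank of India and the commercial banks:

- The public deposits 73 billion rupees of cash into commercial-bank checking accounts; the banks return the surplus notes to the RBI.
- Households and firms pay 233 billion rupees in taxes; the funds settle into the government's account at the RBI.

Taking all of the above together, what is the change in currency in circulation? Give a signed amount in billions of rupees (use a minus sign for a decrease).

-73 billion

Currency deposit 73 billion rupees: notes return to the central bank → −73B.
Government account inflow 233 billion rupees: no currency enters or leaves circulation → 0.
Net: −73 + 0 = -73 billion.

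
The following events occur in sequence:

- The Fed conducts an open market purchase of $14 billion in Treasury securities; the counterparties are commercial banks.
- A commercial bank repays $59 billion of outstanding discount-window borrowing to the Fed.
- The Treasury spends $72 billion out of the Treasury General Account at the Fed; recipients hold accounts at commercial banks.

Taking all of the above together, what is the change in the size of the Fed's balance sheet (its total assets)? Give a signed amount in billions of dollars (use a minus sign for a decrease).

-$45 billion

Fed balance sheet:
  Assets:      Securities +$14B, Loans to banks −$59B
  Liabilities: Bank reserves +$27B, Government deposits −$72B
Commercial banking system:
  Assets:      Reserves at CB +$27B, Securities −$14B
  Liabilities: Checkable deposits +$72B, Borrowings from CB −$59B
Change in total Fed assets = -$45 billion.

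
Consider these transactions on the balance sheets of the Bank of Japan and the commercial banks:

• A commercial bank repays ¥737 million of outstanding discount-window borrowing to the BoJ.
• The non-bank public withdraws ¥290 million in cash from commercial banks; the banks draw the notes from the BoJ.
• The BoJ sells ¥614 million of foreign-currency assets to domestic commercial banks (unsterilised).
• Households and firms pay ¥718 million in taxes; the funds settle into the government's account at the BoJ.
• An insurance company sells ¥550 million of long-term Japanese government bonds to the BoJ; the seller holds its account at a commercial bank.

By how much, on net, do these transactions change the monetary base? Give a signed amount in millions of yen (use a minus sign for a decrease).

-¥1519 million

Discount-window repayment ¥737 million: BoJ balance sheet contracts → −¥737M.
Currency withdrawal ¥290 million: just a shift between currency and reserves — both are base money → 0.
FX sale ¥614 million: BoJ balance sheet contracts → −¥614M.
Government account inflow ¥718 million: reserves shift to a non-base liability → −¥718M.
Asset purchase (from non-banks) ¥550 million: BoJ balance sheet expands → +¥550M.
Net: −737 + 0 − 614 − 718 + 550 = -¥1519 million.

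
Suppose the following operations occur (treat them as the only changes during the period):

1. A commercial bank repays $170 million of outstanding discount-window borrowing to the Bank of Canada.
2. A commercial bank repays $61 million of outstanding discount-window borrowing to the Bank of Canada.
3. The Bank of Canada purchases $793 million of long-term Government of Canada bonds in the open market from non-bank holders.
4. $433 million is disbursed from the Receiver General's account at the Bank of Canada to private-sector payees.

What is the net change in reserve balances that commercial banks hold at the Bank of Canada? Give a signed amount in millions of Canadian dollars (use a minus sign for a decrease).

Discount-window repayment $170 million: repayment is debited from reserves → −$170M.
Discount-window repayment $61 million: repayment is debited from reserves → −$61M.
Asset purchase (from non-banks) $793 million: the Bank of Canada pays by crediting reserve accounts → +$793M.
Government spending $433 million: government payments flow into bank reserve accounts → +$433M.
Net: −170 − 61 + 793 + 433 = +$995 million.

+$995 million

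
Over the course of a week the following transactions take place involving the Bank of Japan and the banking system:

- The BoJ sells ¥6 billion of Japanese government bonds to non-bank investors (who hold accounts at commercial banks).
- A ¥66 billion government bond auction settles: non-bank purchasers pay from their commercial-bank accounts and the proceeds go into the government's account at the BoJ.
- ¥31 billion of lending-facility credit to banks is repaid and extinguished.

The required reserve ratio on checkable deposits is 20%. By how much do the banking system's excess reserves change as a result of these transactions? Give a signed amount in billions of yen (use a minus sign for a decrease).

Asset sale (to non-banks) ¥6 billion: reserves −¥6B, deposits −¥6B.
Government account inflow ¥66 billion: reserves −¥66B, deposits −¥66B.
Discount-window repayment ¥31 billion: reserves −¥31B, deposits 0.
Totals: Δreserves = −¥103B, Δdeposits = −¥72B.
Δrequired reserves = 20% × −¥72B = −¥14.4B.
Δexcess reserves = Δreserves − Δrequired = −¥103B − (−¥14.4B) = -¥88.6 billion.

-¥88.6 billion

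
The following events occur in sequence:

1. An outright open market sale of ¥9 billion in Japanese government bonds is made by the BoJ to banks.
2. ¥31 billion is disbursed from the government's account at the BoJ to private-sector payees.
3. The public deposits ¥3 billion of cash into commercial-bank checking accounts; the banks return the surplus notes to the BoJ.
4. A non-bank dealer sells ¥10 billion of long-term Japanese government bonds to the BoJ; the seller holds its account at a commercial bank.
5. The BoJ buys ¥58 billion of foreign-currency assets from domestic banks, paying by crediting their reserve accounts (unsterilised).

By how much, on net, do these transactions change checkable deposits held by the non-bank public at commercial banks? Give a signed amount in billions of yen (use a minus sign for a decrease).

OMO sale (to banks) ¥9 billion: the counterparty is a bank, so public deposits are unchanged → 0.
Government spending ¥31 billion: non-bank counterparties' bank balances rise → +¥31B.
Currency deposit ¥3 billion: non-bank counterparties' bank balances rise → +¥3B.
Asset purchase (from non-banks) ¥10 billion: non-bank counterparties' bank balances rise → +¥10B.
FX purchase ¥58 billion: the counterparty is a bank, so public deposits are unchanged → 0.
Net: 0 + 31 + 3 + 10 + 0 = +¥44 billion.

+¥44 billion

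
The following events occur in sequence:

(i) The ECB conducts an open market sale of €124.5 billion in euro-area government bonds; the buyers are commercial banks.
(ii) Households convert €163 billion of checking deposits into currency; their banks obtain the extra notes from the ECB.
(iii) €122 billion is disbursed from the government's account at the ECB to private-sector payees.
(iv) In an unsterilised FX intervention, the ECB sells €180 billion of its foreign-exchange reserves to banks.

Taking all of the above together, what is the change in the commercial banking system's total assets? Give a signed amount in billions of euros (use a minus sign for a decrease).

ECB balance sheet:
  Assets:      Securities −€124.5B, Foreign assets −€180B
  Liabilities: Bank reserves −€345.5B, Currency in circulation +€163B, Government deposits −€122B
Commercial banking system:
  Assets:      Reserves at CB −€345.5B, Securities +€124.5B, Foreign assets +€180B
  Liabilities: Checkable deposits −€41B
Change in total bank assets = -€41 billion.

-€41 billion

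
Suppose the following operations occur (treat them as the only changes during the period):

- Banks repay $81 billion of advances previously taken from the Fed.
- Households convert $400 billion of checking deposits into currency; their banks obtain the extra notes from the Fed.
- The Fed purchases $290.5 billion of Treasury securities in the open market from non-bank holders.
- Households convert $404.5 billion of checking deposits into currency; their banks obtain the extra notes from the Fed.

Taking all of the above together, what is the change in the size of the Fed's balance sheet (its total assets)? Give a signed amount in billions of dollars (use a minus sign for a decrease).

+$209.5 billion

Discount-window repayment $81 billion: a Fed asset is shed → −$81B.
Currency withdrawal $400 billion: only the composition of liabilities changes → 0.
Asset purchase (from non-banks) $290.5 billion: a Fed asset is acquired → +$290.5B.
Currency withdrawal $404.5 billion: only the composition of liabilities changes → 0.
Net: −81 + 0 + 290.5 + 0 = +$209.5 billion.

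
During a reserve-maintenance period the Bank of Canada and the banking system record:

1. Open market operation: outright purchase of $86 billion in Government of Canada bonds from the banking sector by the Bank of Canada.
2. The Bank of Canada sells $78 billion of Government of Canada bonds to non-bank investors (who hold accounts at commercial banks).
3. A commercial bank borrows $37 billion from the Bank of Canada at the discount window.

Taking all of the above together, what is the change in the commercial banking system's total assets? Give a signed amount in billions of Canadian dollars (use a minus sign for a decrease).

Bank of Canada balance sheet:
  Assets:      Securities +$8B, Loans to banks +$37B
  Liabilities: Bank reserves +$45B
Commercial banking system:
  Assets:      Reserves at CB +$45B, Securities −$86B
  Liabilities: Checkable deposits −$78B, Borrowings from CB +$37B
Change in total bank assets = -$41 billion.

-$41 billion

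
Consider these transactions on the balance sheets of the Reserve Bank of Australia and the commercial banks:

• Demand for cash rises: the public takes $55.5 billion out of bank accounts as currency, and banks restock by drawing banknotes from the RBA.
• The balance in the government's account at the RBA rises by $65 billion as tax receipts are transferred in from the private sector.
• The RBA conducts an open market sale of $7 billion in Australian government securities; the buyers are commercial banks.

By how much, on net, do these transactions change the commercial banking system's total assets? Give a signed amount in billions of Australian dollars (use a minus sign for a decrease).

Currency withdrawal $55.5 billion: bank balance sheets shrink → −$55.5B.
Government account inflow $65 billion: bank balance sheets shrink → −$65B.
OMO sale (to banks) $7 billion: just an asset swap on bank balance sheets → 0.
Net: −55.5 − 65 + 0 = -$120.5 billion.

-$120.5 billion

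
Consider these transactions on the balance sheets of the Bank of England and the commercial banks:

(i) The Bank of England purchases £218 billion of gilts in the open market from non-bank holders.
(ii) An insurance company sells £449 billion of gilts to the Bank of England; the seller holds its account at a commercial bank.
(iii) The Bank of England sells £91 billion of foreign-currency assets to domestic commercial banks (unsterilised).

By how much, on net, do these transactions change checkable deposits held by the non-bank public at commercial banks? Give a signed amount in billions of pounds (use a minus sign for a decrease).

+£667 billion

Bank of England balance sheet:
  Assets:      Securities +£667B, Foreign assets −£91B
  Liabilities: Bank reserves +£576B
Commercial banking system:
  Assets:      Reserves at CB +£576B, Foreign assets +£91B
  Liabilities: Checkable deposits +£667B
So the change in checkable deposits held by the non-bank public at commercial banks is +£667 billion.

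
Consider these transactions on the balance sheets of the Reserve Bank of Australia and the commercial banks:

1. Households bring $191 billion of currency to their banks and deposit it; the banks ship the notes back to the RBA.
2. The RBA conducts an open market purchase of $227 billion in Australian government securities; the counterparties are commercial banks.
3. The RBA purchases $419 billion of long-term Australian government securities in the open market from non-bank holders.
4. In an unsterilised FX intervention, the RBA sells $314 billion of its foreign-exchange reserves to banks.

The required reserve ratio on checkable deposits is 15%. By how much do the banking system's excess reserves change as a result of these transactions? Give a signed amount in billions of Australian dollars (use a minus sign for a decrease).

+$431.5 billion

Currency deposit $191 billion: reserves +$191B, deposits +$191B.
OMO purchase (from banks) $227 billion: reserves +$227B, deposits 0.
Asset purchase (from non-banks) $419 billion: reserves +$419B, deposits +$419B.
FX sale $314 billion: reserves −$314B, deposits 0.
Totals: Δreserves = +$523B, Δdeposits = +$610B.
Δrequired reserves = 15% × +$610B = +$91.5B.
Δexcess reserves = Δreserves − Δrequired = +$523B − (+$91.5B) = +$431.5 billion.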